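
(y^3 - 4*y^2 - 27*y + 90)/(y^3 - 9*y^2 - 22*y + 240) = (y - 3)/(y - 8)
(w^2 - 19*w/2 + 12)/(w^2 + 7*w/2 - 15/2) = (w - 8)/(w + 5)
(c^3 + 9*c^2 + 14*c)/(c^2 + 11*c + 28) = c*(c + 2)/(c + 4)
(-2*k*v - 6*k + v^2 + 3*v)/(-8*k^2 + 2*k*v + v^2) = (v + 3)/(4*k + v)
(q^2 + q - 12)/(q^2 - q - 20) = (q - 3)/(q - 5)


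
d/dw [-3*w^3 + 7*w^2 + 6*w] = -9*w^2 + 14*w + 6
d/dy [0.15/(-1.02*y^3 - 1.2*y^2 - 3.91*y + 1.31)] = (0.459*y^2 + 0.36*y + 0.5865)/(1.02*y^3 + 1.2*y^2 + 3.91*y - 1.31)^2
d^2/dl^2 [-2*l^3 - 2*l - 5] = -12*l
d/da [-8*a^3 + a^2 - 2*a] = -24*a^2 + 2*a - 2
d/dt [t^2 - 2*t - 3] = 2*t - 2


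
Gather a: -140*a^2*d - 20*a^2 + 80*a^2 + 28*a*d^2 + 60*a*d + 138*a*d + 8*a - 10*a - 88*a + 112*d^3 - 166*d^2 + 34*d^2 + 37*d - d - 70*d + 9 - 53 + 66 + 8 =a^2*(60 - 140*d) + a*(28*d^2 + 198*d - 90) + 112*d^3 - 132*d^2 - 34*d + 30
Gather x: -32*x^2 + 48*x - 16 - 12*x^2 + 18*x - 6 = -44*x^2 + 66*x - 22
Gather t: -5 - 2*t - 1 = -2*t - 6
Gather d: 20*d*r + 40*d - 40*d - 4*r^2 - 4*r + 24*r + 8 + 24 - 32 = 20*d*r - 4*r^2 + 20*r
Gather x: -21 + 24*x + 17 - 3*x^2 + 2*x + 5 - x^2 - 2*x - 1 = -4*x^2 + 24*x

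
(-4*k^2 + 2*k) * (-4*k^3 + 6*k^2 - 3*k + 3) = 16*k^5 - 32*k^4 + 24*k^3 - 18*k^2 + 6*k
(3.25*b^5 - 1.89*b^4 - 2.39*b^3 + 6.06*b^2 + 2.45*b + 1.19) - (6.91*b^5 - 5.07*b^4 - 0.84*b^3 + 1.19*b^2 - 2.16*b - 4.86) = -3.66*b^5 + 3.18*b^4 - 1.55*b^3 + 4.87*b^2 + 4.61*b + 6.05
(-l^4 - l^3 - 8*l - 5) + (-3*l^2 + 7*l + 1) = -l^4 - l^3 - 3*l^2 - l - 4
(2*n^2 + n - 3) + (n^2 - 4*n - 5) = 3*n^2 - 3*n - 8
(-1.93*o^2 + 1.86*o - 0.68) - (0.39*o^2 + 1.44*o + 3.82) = -2.32*o^2 + 0.42*o - 4.5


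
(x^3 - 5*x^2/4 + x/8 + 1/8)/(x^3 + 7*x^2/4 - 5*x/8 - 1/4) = (x - 1)/(x + 2)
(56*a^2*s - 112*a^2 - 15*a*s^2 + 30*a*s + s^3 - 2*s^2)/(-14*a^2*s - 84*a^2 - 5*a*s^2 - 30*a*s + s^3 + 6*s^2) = (-8*a*s + 16*a + s^2 - 2*s)/(2*a*s + 12*a + s^2 + 6*s)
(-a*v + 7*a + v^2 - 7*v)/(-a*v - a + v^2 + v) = (v - 7)/(v + 1)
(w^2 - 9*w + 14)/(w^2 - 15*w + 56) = (w - 2)/(w - 8)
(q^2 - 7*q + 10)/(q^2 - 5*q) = (q - 2)/q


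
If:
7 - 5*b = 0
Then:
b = 7/5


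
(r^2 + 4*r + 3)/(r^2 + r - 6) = (r + 1)/(r - 2)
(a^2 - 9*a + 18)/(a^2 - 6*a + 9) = (a - 6)/(a - 3)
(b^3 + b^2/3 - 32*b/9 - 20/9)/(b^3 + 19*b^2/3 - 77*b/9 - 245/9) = (3*b^2 - 4*b - 4)/(3*b^2 + 14*b - 49)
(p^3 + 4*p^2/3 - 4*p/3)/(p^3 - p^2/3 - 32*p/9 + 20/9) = 3*p/(3*p - 5)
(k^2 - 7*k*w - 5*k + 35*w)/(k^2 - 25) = (k - 7*w)/(k + 5)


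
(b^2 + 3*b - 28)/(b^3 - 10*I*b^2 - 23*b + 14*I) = (b^2 + 3*b - 28)/(b^3 - 10*I*b^2 - 23*b + 14*I)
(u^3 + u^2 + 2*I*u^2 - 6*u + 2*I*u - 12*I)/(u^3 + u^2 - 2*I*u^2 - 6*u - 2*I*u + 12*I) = (u + 2*I)/(u - 2*I)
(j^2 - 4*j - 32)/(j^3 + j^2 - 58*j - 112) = (j + 4)/(j^2 + 9*j + 14)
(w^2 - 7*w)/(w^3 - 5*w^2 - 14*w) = 1/(w + 2)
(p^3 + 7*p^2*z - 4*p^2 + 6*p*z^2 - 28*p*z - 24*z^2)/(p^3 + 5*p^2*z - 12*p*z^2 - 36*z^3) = (-p^2 - p*z + 4*p + 4*z)/(-p^2 + p*z + 6*z^2)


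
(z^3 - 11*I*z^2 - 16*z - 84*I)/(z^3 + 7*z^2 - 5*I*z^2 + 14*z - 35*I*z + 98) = (z - 6*I)/(z + 7)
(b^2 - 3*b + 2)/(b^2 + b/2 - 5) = 2*(b - 1)/(2*b + 5)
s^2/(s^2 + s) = s/(s + 1)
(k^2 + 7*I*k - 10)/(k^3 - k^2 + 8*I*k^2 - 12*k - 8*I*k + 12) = (k + 5*I)/(k^2 + k*(-1 + 6*I) - 6*I)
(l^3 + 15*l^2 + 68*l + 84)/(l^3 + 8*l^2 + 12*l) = (l + 7)/l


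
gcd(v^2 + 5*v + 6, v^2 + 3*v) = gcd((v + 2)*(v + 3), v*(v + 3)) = v + 3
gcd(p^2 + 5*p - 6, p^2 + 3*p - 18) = p + 6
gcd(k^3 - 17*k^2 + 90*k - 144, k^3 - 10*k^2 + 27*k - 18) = k^2 - 9*k + 18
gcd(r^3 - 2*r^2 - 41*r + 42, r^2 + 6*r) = r + 6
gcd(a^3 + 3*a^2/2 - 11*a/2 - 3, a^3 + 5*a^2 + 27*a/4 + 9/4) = a^2 + 7*a/2 + 3/2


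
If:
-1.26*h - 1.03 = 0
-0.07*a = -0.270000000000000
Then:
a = 3.86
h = -0.82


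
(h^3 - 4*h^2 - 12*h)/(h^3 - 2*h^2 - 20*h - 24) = h/(h + 2)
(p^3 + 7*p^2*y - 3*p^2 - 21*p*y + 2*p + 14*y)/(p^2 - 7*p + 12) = (p^3 + 7*p^2*y - 3*p^2 - 21*p*y + 2*p + 14*y)/(p^2 - 7*p + 12)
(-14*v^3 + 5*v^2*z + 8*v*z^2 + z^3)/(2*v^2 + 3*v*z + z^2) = (-7*v^2 + 6*v*z + z^2)/(v + z)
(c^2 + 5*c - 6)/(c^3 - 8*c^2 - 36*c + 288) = (c - 1)/(c^2 - 14*c + 48)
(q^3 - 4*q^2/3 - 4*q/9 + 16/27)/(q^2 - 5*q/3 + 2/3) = (9*q^2 - 6*q - 8)/(9*(q - 1))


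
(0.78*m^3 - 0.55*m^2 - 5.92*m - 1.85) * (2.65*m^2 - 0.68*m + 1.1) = 2.067*m^5 - 1.9879*m^4 - 14.456*m^3 - 1.4819*m^2 - 5.254*m - 2.035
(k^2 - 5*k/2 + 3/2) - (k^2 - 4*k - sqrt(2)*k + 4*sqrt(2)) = sqrt(2)*k + 3*k/2 - 4*sqrt(2) + 3/2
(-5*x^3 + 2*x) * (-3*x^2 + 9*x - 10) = 15*x^5 - 45*x^4 + 44*x^3 + 18*x^2 - 20*x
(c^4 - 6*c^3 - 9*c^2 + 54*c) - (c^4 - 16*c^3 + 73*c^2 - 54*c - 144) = 10*c^3 - 82*c^2 + 108*c + 144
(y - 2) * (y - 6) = y^2 - 8*y + 12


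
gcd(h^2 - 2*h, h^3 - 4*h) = h^2 - 2*h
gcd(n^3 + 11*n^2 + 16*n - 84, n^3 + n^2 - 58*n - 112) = n + 7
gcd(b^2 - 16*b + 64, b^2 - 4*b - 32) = b - 8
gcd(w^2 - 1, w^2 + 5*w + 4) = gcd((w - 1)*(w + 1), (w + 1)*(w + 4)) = w + 1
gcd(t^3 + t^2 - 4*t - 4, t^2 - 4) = t^2 - 4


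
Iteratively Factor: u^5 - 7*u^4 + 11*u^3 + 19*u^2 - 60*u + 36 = (u + 2)*(u^4 - 9*u^3 + 29*u^2 - 39*u + 18) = (u - 2)*(u + 2)*(u^3 - 7*u^2 + 15*u - 9) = (u - 3)*(u - 2)*(u + 2)*(u^2 - 4*u + 3) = (u - 3)*(u - 2)*(u - 1)*(u + 2)*(u - 3)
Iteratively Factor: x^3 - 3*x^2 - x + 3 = (x + 1)*(x^2 - 4*x + 3) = (x - 1)*(x + 1)*(x - 3)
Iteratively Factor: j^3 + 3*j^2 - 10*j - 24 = (j + 4)*(j^2 - j - 6) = (j + 2)*(j + 4)*(j - 3)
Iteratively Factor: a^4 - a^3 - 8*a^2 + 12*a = (a + 3)*(a^3 - 4*a^2 + 4*a) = (a - 2)*(a + 3)*(a^2 - 2*a) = (a - 2)^2*(a + 3)*(a)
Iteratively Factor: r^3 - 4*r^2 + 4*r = (r - 2)*(r^2 - 2*r) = r*(r - 2)*(r - 2)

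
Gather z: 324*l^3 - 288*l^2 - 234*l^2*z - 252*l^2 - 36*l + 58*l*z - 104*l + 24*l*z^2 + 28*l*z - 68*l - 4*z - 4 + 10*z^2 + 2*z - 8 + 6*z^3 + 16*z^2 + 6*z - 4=324*l^3 - 540*l^2 - 208*l + 6*z^3 + z^2*(24*l + 26) + z*(-234*l^2 + 86*l + 4) - 16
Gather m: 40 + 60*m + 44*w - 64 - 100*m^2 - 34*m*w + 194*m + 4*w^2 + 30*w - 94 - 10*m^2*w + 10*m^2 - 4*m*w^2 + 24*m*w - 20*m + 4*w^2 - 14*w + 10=m^2*(-10*w - 90) + m*(-4*w^2 - 10*w + 234) + 8*w^2 + 60*w - 108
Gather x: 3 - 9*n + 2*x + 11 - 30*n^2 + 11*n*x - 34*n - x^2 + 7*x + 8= -30*n^2 - 43*n - x^2 + x*(11*n + 9) + 22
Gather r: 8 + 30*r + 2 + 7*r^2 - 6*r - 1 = 7*r^2 + 24*r + 9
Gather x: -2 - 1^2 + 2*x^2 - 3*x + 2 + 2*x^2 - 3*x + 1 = 4*x^2 - 6*x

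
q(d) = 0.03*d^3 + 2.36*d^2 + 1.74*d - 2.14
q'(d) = 0.09*d^2 + 4.72*d + 1.74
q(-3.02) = 13.30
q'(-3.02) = -11.69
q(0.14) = -1.85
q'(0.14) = 2.40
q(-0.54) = -2.40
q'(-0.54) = -0.78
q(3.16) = 27.87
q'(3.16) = 17.55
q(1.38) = 4.83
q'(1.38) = 8.42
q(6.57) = 119.67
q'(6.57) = 36.64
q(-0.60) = -2.34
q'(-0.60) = -1.06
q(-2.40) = 6.86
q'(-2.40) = -9.07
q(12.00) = 410.42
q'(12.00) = 71.34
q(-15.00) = 401.51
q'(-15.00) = -48.81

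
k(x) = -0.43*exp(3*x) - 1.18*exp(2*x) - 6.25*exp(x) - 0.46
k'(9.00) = -686497238547.76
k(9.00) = -228858272867.09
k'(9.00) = -686497238547.76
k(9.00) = -228858272867.09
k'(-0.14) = -8.06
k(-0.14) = -7.07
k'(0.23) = -14.18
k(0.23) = -11.05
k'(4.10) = -292377.59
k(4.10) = -99143.18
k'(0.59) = -26.53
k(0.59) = -18.10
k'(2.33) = -1714.12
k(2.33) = -656.21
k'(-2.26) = -0.68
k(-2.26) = -1.13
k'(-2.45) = -0.56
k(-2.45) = -1.01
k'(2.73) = -5300.75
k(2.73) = -1923.74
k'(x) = -1.29*exp(3*x) - 2.36*exp(2*x) - 6.25*exp(x)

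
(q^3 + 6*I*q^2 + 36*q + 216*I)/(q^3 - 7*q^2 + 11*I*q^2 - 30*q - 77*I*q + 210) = (q^2 + 36)/(q^2 + q*(-7 + 5*I) - 35*I)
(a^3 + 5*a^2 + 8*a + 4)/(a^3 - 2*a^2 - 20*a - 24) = (a + 1)/(a - 6)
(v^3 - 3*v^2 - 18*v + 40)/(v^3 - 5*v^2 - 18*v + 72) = (v^2 - 7*v + 10)/(v^2 - 9*v + 18)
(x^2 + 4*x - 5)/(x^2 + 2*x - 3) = (x + 5)/(x + 3)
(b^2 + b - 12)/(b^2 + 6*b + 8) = (b - 3)/(b + 2)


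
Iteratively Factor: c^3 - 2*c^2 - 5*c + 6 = (c + 2)*(c^2 - 4*c + 3) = (c - 1)*(c + 2)*(c - 3)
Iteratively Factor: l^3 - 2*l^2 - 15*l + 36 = (l + 4)*(l^2 - 6*l + 9) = (l - 3)*(l + 4)*(l - 3)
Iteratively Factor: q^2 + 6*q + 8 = (q + 4)*(q + 2)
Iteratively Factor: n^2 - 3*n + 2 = (n - 2)*(n - 1)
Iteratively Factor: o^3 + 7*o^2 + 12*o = (o + 4)*(o^2 + 3*o) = o*(o + 4)*(o + 3)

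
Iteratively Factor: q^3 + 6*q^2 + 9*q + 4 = (q + 1)*(q^2 + 5*q + 4) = (q + 1)^2*(q + 4)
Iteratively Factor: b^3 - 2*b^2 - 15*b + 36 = (b - 3)*(b^2 + b - 12) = (b - 3)*(b + 4)*(b - 3)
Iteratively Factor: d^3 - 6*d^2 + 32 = (d - 4)*(d^2 - 2*d - 8) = (d - 4)^2*(d + 2)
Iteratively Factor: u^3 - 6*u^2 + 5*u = (u - 5)*(u^2 - u) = u*(u - 5)*(u - 1)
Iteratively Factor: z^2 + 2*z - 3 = (z + 3)*(z - 1)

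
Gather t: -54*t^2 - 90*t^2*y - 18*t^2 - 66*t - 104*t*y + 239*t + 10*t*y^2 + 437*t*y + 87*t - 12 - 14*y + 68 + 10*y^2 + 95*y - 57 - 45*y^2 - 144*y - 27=t^2*(-90*y - 72) + t*(10*y^2 + 333*y + 260) - 35*y^2 - 63*y - 28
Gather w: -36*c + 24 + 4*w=-36*c + 4*w + 24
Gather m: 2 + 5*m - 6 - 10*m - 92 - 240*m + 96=-245*m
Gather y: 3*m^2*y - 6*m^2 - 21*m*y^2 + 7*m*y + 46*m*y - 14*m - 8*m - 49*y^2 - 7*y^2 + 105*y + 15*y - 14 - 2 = -6*m^2 - 22*m + y^2*(-21*m - 56) + y*(3*m^2 + 53*m + 120) - 16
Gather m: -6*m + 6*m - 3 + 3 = 0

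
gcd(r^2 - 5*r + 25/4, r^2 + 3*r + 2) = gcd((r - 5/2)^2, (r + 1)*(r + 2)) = 1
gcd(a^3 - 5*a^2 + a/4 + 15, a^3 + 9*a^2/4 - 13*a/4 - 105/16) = a + 3/2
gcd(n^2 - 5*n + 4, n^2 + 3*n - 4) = n - 1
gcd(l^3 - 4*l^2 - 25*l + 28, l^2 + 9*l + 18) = 1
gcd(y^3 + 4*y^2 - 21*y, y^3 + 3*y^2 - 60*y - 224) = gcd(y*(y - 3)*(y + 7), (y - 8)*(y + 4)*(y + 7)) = y + 7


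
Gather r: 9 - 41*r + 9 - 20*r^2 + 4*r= -20*r^2 - 37*r + 18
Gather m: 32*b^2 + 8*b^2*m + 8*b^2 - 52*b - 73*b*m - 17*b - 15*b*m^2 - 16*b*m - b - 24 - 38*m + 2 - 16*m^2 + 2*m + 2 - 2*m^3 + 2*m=40*b^2 - 70*b - 2*m^3 + m^2*(-15*b - 16) + m*(8*b^2 - 89*b - 34) - 20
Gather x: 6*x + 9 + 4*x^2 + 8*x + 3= 4*x^2 + 14*x + 12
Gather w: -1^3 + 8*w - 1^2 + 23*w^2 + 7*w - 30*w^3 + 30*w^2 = -30*w^3 + 53*w^2 + 15*w - 2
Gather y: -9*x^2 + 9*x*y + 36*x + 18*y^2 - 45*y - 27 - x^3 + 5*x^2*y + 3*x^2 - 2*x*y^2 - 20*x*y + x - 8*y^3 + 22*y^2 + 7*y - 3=-x^3 - 6*x^2 + 37*x - 8*y^3 + y^2*(40 - 2*x) + y*(5*x^2 - 11*x - 38) - 30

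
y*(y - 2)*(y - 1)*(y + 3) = y^4 - 7*y^2 + 6*y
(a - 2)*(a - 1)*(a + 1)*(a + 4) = a^4 + 2*a^3 - 9*a^2 - 2*a + 8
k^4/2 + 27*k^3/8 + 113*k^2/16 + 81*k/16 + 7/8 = (k/2 + 1/2)*(k + 1/4)*(k + 2)*(k + 7/2)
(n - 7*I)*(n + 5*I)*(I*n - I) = I*n^3 + 2*n^2 - I*n^2 - 2*n + 35*I*n - 35*I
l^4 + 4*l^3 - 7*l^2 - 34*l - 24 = (l - 3)*(l + 1)*(l + 2)*(l + 4)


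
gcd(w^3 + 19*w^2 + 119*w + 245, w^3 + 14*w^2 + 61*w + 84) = w + 7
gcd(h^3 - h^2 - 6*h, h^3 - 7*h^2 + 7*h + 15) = h - 3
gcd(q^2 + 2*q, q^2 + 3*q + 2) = q + 2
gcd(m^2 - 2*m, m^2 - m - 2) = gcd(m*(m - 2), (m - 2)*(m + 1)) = m - 2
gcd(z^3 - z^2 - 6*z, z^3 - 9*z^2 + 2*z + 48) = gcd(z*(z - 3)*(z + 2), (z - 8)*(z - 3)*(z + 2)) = z^2 - z - 6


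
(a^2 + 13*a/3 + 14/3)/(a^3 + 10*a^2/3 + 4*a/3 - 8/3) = (3*a + 7)/(3*a^2 + 4*a - 4)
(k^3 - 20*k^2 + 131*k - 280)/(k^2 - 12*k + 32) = (k^2 - 12*k + 35)/(k - 4)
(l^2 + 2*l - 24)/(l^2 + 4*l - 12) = (l - 4)/(l - 2)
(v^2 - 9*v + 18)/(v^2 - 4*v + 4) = (v^2 - 9*v + 18)/(v^2 - 4*v + 4)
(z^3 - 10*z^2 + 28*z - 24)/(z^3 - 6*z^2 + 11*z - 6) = (z^2 - 8*z + 12)/(z^2 - 4*z + 3)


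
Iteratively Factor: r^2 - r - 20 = (r - 5)*(r + 4)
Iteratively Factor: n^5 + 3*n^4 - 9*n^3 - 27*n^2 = (n)*(n^4 + 3*n^3 - 9*n^2 - 27*n) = n*(n + 3)*(n^3 - 9*n) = n*(n + 3)^2*(n^2 - 3*n) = n*(n - 3)*(n + 3)^2*(n)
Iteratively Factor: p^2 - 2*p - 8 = (p - 4)*(p + 2)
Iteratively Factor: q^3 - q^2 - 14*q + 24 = (q - 3)*(q^2 + 2*q - 8) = (q - 3)*(q - 2)*(q + 4)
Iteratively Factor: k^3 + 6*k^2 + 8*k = (k + 4)*(k^2 + 2*k) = k*(k + 4)*(k + 2)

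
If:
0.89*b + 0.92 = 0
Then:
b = -1.03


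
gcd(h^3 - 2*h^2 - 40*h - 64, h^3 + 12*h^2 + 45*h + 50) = h + 2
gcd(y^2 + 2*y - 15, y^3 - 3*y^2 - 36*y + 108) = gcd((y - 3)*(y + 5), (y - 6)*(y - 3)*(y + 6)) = y - 3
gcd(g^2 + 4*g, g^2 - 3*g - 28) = g + 4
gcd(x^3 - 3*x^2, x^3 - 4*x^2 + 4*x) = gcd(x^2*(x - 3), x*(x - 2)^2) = x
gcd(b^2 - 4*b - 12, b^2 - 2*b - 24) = b - 6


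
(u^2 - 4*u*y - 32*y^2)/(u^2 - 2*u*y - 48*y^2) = (u + 4*y)/(u + 6*y)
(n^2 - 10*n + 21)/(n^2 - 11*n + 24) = (n - 7)/(n - 8)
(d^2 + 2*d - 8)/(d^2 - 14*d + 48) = (d^2 + 2*d - 8)/(d^2 - 14*d + 48)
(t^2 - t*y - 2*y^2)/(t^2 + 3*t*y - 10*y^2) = (t + y)/(t + 5*y)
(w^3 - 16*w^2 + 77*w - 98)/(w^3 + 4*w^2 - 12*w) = (w^2 - 14*w + 49)/(w*(w + 6))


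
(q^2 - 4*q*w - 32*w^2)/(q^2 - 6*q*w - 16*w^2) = (q + 4*w)/(q + 2*w)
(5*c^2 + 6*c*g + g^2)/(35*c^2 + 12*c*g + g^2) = (c + g)/(7*c + g)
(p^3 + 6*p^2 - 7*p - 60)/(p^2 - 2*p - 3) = (p^2 + 9*p + 20)/(p + 1)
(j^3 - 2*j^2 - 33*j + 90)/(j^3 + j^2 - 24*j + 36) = (j - 5)/(j - 2)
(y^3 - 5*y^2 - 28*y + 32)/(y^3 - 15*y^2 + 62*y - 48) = (y + 4)/(y - 6)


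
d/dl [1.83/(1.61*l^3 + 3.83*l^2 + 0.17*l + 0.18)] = (-8.8389*l^2 - 14.0178*l - 0.3111)/(1.61*l^3 + 3.83*l^2 + 0.17*l + 0.18)^2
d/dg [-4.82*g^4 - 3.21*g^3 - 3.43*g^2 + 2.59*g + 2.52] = -19.28*g^3 - 9.63*g^2 - 6.86*g + 2.59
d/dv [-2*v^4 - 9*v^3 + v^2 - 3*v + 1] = -8*v^3 - 27*v^2 + 2*v - 3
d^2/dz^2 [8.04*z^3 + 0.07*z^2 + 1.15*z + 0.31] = 48.24*z + 0.14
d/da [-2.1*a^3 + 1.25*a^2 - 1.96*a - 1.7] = -6.3*a^2 + 2.5*a - 1.96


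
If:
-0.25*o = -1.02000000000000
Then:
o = 4.08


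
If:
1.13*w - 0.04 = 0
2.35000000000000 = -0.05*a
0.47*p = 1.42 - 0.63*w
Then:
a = -47.00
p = 2.97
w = 0.04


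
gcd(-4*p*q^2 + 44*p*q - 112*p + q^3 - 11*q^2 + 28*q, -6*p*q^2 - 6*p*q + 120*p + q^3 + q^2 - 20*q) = q - 4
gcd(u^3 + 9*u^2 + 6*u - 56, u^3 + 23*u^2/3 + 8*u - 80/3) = u + 4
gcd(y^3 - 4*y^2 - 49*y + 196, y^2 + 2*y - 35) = y + 7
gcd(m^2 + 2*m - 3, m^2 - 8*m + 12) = 1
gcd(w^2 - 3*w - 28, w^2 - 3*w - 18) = 1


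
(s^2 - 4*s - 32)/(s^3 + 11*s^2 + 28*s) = (s - 8)/(s*(s + 7))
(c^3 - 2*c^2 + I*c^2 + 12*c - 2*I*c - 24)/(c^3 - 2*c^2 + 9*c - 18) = (c + 4*I)/(c + 3*I)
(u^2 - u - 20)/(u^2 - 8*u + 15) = (u + 4)/(u - 3)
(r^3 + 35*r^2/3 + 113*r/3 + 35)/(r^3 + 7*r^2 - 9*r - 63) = (r + 5/3)/(r - 3)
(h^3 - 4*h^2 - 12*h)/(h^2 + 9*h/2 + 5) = 2*h*(h - 6)/(2*h + 5)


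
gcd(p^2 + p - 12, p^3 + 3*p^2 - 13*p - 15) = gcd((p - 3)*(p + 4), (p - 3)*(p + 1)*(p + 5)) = p - 3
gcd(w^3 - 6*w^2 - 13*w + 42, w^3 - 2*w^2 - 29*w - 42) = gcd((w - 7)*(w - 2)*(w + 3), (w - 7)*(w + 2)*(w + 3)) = w^2 - 4*w - 21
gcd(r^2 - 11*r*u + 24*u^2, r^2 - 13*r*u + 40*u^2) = r - 8*u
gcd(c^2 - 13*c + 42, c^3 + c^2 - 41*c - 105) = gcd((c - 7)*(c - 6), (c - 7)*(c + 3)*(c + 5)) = c - 7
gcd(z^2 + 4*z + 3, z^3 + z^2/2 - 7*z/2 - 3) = z + 1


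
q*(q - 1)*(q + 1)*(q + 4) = q^4 + 4*q^3 - q^2 - 4*q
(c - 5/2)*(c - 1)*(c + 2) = c^3 - 3*c^2/2 - 9*c/2 + 5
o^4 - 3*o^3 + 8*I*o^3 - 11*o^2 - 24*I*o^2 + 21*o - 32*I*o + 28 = (o - 4)*(o + 1)*(o + I)*(o + 7*I)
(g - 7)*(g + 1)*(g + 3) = g^3 - 3*g^2 - 25*g - 21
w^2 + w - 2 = (w - 1)*(w + 2)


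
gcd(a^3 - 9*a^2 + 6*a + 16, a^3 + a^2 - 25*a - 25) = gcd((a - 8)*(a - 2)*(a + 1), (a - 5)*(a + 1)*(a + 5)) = a + 1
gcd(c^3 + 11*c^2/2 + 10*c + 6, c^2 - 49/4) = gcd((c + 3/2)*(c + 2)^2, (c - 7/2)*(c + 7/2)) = 1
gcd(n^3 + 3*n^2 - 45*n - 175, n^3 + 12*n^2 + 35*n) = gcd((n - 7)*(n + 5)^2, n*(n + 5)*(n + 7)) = n + 5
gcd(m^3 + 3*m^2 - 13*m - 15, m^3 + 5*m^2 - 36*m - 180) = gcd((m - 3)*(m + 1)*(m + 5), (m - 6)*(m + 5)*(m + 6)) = m + 5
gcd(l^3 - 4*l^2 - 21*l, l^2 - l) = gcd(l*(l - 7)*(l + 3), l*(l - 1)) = l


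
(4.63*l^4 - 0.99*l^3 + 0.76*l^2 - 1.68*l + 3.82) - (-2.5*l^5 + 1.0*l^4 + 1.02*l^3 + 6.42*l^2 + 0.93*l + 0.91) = 2.5*l^5 + 3.63*l^4 - 2.01*l^3 - 5.66*l^2 - 2.61*l + 2.91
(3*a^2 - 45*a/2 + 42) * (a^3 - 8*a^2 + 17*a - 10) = 3*a^5 - 93*a^4/2 + 273*a^3 - 1497*a^2/2 + 939*a - 420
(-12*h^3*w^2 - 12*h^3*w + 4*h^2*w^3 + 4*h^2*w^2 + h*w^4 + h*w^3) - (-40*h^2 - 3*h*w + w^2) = -12*h^3*w^2 - 12*h^3*w + 4*h^2*w^3 + 4*h^2*w^2 + 40*h^2 + h*w^4 + h*w^3 + 3*h*w - w^2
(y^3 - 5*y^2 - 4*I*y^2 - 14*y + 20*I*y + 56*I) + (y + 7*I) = y^3 - 5*y^2 - 4*I*y^2 - 13*y + 20*I*y + 63*I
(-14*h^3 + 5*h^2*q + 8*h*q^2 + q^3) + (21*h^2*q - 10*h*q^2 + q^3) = -14*h^3 + 26*h^2*q - 2*h*q^2 + 2*q^3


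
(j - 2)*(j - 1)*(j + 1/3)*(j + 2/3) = j^4 - 2*j^3 - 7*j^2/9 + 4*j/3 + 4/9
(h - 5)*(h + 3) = h^2 - 2*h - 15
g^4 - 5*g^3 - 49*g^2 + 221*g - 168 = (g - 8)*(g - 3)*(g - 1)*(g + 7)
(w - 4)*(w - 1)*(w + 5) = w^3 - 21*w + 20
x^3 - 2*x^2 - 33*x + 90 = (x - 5)*(x - 3)*(x + 6)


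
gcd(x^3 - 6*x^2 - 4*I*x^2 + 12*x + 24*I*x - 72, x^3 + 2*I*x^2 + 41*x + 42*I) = x - 6*I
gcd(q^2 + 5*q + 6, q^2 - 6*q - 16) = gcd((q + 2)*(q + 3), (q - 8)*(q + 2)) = q + 2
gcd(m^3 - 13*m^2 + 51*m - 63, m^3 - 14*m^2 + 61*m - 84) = m^2 - 10*m + 21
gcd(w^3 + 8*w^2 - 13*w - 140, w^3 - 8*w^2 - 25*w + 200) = w + 5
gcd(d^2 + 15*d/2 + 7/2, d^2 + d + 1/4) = d + 1/2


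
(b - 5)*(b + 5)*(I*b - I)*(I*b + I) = -b^4 + 26*b^2 - 25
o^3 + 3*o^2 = o^2*(o + 3)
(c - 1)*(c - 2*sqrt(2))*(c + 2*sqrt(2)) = c^3 - c^2 - 8*c + 8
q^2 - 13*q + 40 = (q - 8)*(q - 5)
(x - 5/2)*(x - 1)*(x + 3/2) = x^3 - 2*x^2 - 11*x/4 + 15/4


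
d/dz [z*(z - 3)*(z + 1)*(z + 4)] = 4*z^3 + 6*z^2 - 22*z - 12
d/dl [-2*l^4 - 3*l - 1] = -8*l^3 - 3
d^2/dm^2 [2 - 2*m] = 0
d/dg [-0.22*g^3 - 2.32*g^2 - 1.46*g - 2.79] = -0.66*g^2 - 4.64*g - 1.46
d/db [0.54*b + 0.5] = 0.540000000000000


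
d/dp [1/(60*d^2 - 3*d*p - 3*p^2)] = (d + 2*p)/(3*(-20*d^2 + d*p + p^2)^2)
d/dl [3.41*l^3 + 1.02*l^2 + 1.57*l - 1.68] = 10.23*l^2 + 2.04*l + 1.57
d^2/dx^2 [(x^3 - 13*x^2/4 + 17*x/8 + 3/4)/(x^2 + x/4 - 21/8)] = 720/(64*x^3 + 336*x^2 + 588*x + 343)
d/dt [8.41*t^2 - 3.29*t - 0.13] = 16.82*t - 3.29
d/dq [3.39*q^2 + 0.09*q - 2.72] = 6.78*q + 0.09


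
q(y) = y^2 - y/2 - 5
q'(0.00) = -0.50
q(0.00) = -5.00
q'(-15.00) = -30.50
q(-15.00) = 227.50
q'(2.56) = 4.62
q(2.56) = 0.27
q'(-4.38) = -9.26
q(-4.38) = 16.37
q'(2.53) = 4.56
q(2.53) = 0.14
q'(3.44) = 6.38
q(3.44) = 5.11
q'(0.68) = 0.86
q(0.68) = -4.88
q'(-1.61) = -3.72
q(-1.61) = -1.60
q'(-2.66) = -5.82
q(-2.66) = 3.41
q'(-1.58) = -3.66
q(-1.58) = -1.71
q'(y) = 2*y - 1/2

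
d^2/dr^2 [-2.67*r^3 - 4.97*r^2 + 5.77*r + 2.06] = -16.02*r - 9.94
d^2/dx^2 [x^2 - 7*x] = 2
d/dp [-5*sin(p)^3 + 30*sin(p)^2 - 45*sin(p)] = 15*(-sin(p)^2 + 4*sin(p) - 3)*cos(p)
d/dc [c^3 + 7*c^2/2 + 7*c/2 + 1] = 3*c^2 + 7*c + 7/2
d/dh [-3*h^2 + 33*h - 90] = 33 - 6*h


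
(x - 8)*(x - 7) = x^2 - 15*x + 56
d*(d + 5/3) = d^2 + 5*d/3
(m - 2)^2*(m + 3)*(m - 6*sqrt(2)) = m^4 - 6*sqrt(2)*m^3 - m^3 - 8*m^2 + 6*sqrt(2)*m^2 + 12*m + 48*sqrt(2)*m - 72*sqrt(2)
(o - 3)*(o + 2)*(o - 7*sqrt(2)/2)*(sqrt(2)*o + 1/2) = sqrt(2)*o^4 - 13*o^3/2 - sqrt(2)*o^3 - 31*sqrt(2)*o^2/4 + 13*o^2/2 + 7*sqrt(2)*o/4 + 39*o + 21*sqrt(2)/2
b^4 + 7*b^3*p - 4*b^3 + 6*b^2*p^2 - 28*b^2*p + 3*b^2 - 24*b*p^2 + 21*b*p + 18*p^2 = (b - 3)*(b - 1)*(b + p)*(b + 6*p)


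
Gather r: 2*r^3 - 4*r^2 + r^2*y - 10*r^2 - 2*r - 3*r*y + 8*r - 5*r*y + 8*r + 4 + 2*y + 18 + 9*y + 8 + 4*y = 2*r^3 + r^2*(y - 14) + r*(14 - 8*y) + 15*y + 30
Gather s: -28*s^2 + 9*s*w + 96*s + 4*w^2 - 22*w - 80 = -28*s^2 + s*(9*w + 96) + 4*w^2 - 22*w - 80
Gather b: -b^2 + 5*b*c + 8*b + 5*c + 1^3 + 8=-b^2 + b*(5*c + 8) + 5*c + 9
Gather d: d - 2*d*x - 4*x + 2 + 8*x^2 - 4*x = d*(1 - 2*x) + 8*x^2 - 8*x + 2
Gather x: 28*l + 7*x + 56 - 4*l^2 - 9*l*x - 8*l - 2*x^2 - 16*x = -4*l^2 + 20*l - 2*x^2 + x*(-9*l - 9) + 56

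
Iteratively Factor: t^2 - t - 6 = (t + 2)*(t - 3)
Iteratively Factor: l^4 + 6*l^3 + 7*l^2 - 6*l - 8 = (l + 2)*(l^3 + 4*l^2 - l - 4) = (l - 1)*(l + 2)*(l^2 + 5*l + 4) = (l - 1)*(l + 2)*(l + 4)*(l + 1)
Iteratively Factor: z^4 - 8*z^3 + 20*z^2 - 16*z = (z - 2)*(z^3 - 6*z^2 + 8*z) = z*(z - 2)*(z^2 - 6*z + 8) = z*(z - 2)^2*(z - 4)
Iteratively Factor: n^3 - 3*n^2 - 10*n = (n + 2)*(n^2 - 5*n) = (n - 5)*(n + 2)*(n)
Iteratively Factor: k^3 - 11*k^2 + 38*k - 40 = (k - 5)*(k^2 - 6*k + 8) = (k - 5)*(k - 2)*(k - 4)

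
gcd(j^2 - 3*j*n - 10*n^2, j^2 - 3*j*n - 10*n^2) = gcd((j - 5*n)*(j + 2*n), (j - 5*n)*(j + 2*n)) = j^2 - 3*j*n - 10*n^2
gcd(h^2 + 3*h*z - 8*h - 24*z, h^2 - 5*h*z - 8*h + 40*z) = h - 8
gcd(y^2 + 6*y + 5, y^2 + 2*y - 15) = y + 5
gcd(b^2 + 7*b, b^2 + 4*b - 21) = b + 7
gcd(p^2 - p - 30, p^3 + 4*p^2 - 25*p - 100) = p + 5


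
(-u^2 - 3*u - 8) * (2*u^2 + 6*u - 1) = -2*u^4 - 12*u^3 - 33*u^2 - 45*u + 8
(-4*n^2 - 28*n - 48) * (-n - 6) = 4*n^3 + 52*n^2 + 216*n + 288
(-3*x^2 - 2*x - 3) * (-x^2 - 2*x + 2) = 3*x^4 + 8*x^3 + x^2 + 2*x - 6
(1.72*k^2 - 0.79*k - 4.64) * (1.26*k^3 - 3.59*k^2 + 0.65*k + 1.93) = 2.1672*k^5 - 7.1702*k^4 - 1.8923*k^3 + 19.4637*k^2 - 4.5407*k - 8.9552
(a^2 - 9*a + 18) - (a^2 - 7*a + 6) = 12 - 2*a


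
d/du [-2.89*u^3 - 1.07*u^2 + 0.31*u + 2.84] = -8.67*u^2 - 2.14*u + 0.31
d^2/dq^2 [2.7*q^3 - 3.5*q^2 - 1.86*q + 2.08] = 16.2*q - 7.0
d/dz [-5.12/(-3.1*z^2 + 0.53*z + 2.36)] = (2.7136 - 31.744*z)/(-3.1*z^2 + 0.53*z + 2.36)^2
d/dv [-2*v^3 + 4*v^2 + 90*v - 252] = -6*v^2 + 8*v + 90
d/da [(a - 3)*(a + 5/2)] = 2*a - 1/2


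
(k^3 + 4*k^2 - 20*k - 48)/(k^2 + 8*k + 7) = (k^3 + 4*k^2 - 20*k - 48)/(k^2 + 8*k + 7)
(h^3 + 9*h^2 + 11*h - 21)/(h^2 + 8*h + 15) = (h^2 + 6*h - 7)/(h + 5)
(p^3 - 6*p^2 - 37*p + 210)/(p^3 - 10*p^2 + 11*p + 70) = (p + 6)/(p + 2)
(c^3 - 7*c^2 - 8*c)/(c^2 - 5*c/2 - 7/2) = 2*c*(c - 8)/(2*c - 7)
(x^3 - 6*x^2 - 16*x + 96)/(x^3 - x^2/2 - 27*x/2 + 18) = 2*(x^2 - 10*x + 24)/(2*x^2 - 9*x + 9)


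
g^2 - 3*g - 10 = (g - 5)*(g + 2)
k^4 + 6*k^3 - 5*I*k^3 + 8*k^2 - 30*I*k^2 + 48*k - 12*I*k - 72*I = (k + 6)*(k - 6*I)*(k - I)*(k + 2*I)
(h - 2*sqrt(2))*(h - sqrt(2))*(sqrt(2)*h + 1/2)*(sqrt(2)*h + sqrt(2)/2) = 2*h^4 - 11*sqrt(2)*h^3/2 + h^3 - 11*sqrt(2)*h^2/4 + 5*h^2 + 5*h/2 + 2*sqrt(2)*h + sqrt(2)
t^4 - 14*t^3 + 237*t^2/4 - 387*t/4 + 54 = (t - 8)*(t - 3)*(t - 3/2)^2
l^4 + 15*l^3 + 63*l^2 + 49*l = l*(l + 1)*(l + 7)^2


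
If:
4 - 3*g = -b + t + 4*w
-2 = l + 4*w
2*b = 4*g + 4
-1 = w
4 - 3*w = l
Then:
No Solution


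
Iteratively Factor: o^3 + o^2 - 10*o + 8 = (o - 1)*(o^2 + 2*o - 8) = (o - 1)*(o + 4)*(o - 2)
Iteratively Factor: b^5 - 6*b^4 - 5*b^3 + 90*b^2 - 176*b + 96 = (b - 2)*(b^4 - 4*b^3 - 13*b^2 + 64*b - 48) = (b - 3)*(b - 2)*(b^3 - b^2 - 16*b + 16) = (b - 4)*(b - 3)*(b - 2)*(b^2 + 3*b - 4) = (b - 4)*(b - 3)*(b - 2)*(b - 1)*(b + 4)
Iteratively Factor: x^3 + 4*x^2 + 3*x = (x + 1)*(x^2 + 3*x) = (x + 1)*(x + 3)*(x)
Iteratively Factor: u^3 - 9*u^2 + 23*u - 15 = (u - 5)*(u^2 - 4*u + 3) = (u - 5)*(u - 3)*(u - 1)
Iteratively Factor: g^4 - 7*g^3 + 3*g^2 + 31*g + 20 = (g + 1)*(g^3 - 8*g^2 + 11*g + 20) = (g + 1)^2*(g^2 - 9*g + 20) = (g - 4)*(g + 1)^2*(g - 5)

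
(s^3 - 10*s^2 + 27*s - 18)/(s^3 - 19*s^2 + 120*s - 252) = (s^2 - 4*s + 3)/(s^2 - 13*s + 42)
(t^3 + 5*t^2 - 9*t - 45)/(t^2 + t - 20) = (t^2 - 9)/(t - 4)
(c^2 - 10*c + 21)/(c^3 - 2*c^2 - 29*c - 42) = (c - 3)/(c^2 + 5*c + 6)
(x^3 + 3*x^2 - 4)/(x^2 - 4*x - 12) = (x^2 + x - 2)/(x - 6)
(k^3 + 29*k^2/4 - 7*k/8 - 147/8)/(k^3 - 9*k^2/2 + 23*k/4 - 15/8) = (4*k^2 + 35*k + 49)/(4*k^2 - 12*k + 5)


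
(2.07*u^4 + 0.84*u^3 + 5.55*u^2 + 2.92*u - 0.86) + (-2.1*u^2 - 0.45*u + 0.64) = 2.07*u^4 + 0.84*u^3 + 3.45*u^2 + 2.47*u - 0.22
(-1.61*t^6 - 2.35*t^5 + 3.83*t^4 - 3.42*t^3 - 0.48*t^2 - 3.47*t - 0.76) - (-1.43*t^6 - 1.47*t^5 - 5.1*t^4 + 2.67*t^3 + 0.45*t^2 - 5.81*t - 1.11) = -0.18*t^6 - 0.88*t^5 + 8.93*t^4 - 6.09*t^3 - 0.93*t^2 + 2.34*t + 0.35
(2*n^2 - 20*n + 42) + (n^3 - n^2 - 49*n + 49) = n^3 + n^2 - 69*n + 91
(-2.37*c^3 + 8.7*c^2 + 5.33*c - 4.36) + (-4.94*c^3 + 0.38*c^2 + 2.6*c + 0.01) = -7.31*c^3 + 9.08*c^2 + 7.93*c - 4.35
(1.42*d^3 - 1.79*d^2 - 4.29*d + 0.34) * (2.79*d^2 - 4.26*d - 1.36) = 3.9618*d^5 - 11.0433*d^4 - 6.2749*d^3 + 21.6584*d^2 + 4.386*d - 0.4624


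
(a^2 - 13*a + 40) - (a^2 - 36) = 76 - 13*a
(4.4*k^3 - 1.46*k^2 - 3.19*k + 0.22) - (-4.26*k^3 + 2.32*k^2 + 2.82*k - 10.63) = 8.66*k^3 - 3.78*k^2 - 6.01*k + 10.85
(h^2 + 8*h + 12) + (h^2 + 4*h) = 2*h^2 + 12*h + 12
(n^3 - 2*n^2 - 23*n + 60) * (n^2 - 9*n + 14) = n^5 - 11*n^4 + 9*n^3 + 239*n^2 - 862*n + 840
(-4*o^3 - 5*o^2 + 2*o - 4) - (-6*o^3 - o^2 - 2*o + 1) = 2*o^3 - 4*o^2 + 4*o - 5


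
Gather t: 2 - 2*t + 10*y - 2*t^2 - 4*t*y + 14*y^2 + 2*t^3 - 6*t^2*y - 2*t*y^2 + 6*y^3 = 2*t^3 + t^2*(-6*y - 2) + t*(-2*y^2 - 4*y - 2) + 6*y^3 + 14*y^2 + 10*y + 2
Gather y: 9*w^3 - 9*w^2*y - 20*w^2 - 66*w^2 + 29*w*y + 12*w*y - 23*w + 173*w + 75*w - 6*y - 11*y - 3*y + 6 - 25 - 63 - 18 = 9*w^3 - 86*w^2 + 225*w + y*(-9*w^2 + 41*w - 20) - 100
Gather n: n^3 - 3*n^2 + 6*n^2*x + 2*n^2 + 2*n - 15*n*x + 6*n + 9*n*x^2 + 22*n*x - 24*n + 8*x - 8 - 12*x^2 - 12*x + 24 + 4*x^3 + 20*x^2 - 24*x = n^3 + n^2*(6*x - 1) + n*(9*x^2 + 7*x - 16) + 4*x^3 + 8*x^2 - 28*x + 16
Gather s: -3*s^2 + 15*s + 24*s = -3*s^2 + 39*s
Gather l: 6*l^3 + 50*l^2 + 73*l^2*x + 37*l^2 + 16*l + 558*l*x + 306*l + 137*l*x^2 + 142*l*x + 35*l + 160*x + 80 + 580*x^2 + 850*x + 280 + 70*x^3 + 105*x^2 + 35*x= 6*l^3 + l^2*(73*x + 87) + l*(137*x^2 + 700*x + 357) + 70*x^3 + 685*x^2 + 1045*x + 360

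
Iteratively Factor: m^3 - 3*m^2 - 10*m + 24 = (m - 2)*(m^2 - m - 12) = (m - 4)*(m - 2)*(m + 3)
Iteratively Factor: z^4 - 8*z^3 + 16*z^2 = (z)*(z^3 - 8*z^2 + 16*z) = z*(z - 4)*(z^2 - 4*z) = z*(z - 4)^2*(z)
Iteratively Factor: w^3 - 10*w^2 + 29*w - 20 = (w - 5)*(w^2 - 5*w + 4) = (w - 5)*(w - 4)*(w - 1)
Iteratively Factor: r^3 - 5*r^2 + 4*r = (r - 4)*(r^2 - r) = (r - 4)*(r - 1)*(r)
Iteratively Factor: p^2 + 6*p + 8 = (p + 2)*(p + 4)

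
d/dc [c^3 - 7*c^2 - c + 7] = 3*c^2 - 14*c - 1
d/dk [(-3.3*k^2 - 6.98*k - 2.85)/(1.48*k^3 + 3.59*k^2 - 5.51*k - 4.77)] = (4.884*k^4 + 20.6608*k^3 + 55.8952*k^2 + 51.945*k + 17.5911)/(2.1904*k^6 + 10.6264*k^5 - 3.4215*k^4 - 53.681*k^3 - 3.8885*k^2 + 52.5654*k + 22.7529)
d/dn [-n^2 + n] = 1 - 2*n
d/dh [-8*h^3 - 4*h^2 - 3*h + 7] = -24*h^2 - 8*h - 3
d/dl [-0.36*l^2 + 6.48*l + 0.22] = 6.48 - 0.72*l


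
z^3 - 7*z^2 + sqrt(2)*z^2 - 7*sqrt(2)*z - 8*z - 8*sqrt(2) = (z - 8)*(z + 1)*(z + sqrt(2))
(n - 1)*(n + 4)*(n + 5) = n^3 + 8*n^2 + 11*n - 20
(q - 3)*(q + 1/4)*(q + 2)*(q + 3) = q^4 + 9*q^3/4 - 17*q^2/2 - 81*q/4 - 9/2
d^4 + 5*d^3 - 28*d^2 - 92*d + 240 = (d - 4)*(d - 2)*(d + 5)*(d + 6)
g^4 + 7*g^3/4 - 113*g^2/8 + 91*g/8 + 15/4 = (g - 2)*(g - 3/2)*(g + 1/4)*(g + 5)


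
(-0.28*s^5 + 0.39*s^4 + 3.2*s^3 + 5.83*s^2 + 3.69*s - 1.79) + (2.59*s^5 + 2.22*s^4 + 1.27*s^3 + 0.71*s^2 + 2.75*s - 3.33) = 2.31*s^5 + 2.61*s^4 + 4.47*s^3 + 6.54*s^2 + 6.44*s - 5.12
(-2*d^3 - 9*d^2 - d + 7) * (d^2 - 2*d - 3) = -2*d^5 - 5*d^4 + 23*d^3 + 36*d^2 - 11*d - 21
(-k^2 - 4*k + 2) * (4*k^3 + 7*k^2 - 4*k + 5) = -4*k^5 - 23*k^4 - 16*k^3 + 25*k^2 - 28*k + 10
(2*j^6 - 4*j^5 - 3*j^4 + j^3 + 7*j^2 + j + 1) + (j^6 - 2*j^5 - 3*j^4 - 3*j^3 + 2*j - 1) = 3*j^6 - 6*j^5 - 6*j^4 - 2*j^3 + 7*j^2 + 3*j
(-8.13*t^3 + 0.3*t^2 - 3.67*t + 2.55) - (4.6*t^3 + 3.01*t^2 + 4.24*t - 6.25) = -12.73*t^3 - 2.71*t^2 - 7.91*t + 8.8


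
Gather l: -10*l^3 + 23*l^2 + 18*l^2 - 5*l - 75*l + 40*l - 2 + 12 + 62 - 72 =-10*l^3 + 41*l^2 - 40*l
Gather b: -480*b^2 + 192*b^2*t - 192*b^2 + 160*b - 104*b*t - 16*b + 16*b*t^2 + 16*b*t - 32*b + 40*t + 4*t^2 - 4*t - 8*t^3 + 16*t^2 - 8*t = b^2*(192*t - 672) + b*(16*t^2 - 88*t + 112) - 8*t^3 + 20*t^2 + 28*t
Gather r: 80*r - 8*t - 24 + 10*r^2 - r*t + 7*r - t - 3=10*r^2 + r*(87 - t) - 9*t - 27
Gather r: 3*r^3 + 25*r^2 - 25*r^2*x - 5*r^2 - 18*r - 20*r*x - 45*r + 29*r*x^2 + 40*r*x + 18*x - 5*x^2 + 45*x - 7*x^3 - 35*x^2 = 3*r^3 + r^2*(20 - 25*x) + r*(29*x^2 + 20*x - 63) - 7*x^3 - 40*x^2 + 63*x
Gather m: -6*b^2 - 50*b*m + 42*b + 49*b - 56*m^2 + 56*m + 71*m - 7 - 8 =-6*b^2 + 91*b - 56*m^2 + m*(127 - 50*b) - 15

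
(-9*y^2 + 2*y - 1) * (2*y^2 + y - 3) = -18*y^4 - 5*y^3 + 27*y^2 - 7*y + 3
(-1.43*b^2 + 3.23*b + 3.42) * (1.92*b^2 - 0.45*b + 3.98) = -2.7456*b^4 + 6.8451*b^3 - 0.5785*b^2 + 11.3164*b + 13.6116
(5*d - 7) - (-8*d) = 13*d - 7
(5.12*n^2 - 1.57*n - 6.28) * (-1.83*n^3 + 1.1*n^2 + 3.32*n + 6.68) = -9.3696*n^5 + 8.5051*n^4 + 26.7638*n^3 + 22.0812*n^2 - 31.3372*n - 41.9504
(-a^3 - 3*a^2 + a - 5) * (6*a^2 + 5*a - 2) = -6*a^5 - 23*a^4 - 7*a^3 - 19*a^2 - 27*a + 10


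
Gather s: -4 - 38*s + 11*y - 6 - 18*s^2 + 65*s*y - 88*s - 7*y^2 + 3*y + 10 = -18*s^2 + s*(65*y - 126) - 7*y^2 + 14*y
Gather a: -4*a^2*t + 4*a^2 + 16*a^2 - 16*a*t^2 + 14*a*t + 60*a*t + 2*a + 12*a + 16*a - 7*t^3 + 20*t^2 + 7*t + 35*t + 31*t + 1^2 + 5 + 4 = a^2*(20 - 4*t) + a*(-16*t^2 + 74*t + 30) - 7*t^3 + 20*t^2 + 73*t + 10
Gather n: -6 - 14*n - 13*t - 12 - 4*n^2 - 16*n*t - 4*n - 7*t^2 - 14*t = -4*n^2 + n*(-16*t - 18) - 7*t^2 - 27*t - 18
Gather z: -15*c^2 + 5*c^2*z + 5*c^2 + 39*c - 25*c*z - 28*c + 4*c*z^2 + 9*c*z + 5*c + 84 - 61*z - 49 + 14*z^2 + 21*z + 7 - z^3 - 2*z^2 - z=-10*c^2 + 16*c - z^3 + z^2*(4*c + 12) + z*(5*c^2 - 16*c - 41) + 42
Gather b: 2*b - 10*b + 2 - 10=-8*b - 8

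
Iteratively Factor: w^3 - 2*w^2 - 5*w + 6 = (w - 1)*(w^2 - w - 6) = (w - 1)*(w + 2)*(w - 3)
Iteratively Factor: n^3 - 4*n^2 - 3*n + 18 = (n + 2)*(n^2 - 6*n + 9) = (n - 3)*(n + 2)*(n - 3)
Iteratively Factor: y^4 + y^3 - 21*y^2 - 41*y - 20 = (y + 1)*(y^3 - 21*y - 20) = (y - 5)*(y + 1)*(y^2 + 5*y + 4) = (y - 5)*(y + 1)^2*(y + 4)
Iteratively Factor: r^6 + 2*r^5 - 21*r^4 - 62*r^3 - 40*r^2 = (r - 5)*(r^5 + 7*r^4 + 14*r^3 + 8*r^2) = (r - 5)*(r + 2)*(r^4 + 5*r^3 + 4*r^2) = r*(r - 5)*(r + 2)*(r^3 + 5*r^2 + 4*r) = r*(r - 5)*(r + 1)*(r + 2)*(r^2 + 4*r) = r^2*(r - 5)*(r + 1)*(r + 2)*(r + 4)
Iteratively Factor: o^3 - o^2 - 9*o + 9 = (o - 1)*(o^2 - 9) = (o - 1)*(o + 3)*(o - 3)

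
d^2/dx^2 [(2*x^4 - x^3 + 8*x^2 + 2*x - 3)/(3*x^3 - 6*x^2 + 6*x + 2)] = 4*(45*x^6 - 72*x^5 - 261*x^4 + 282*x^3 - 129*x^2 + 219*x - 68)/(27*x^9 - 162*x^8 + 486*x^7 - 810*x^6 + 756*x^5 - 216*x^4 - 180*x^3 + 144*x^2 + 72*x + 8)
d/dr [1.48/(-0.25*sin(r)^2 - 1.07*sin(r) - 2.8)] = (0.74*sin(r) + 1.5836)*cos(r)/(0.25*sin(r)^2 + 1.07*sin(r) + 2.8)^2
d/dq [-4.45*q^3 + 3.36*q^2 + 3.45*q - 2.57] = -13.35*q^2 + 6.72*q + 3.45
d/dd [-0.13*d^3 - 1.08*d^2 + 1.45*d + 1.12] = -0.39*d^2 - 2.16*d + 1.45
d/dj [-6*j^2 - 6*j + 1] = -12*j - 6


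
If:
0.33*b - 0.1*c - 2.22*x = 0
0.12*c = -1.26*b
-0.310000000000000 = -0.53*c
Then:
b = -0.06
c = 0.58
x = -0.03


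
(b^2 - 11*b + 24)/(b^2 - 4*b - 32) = (b - 3)/(b + 4)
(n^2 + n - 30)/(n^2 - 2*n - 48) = (n - 5)/(n - 8)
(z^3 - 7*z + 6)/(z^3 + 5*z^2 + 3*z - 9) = (z - 2)/(z + 3)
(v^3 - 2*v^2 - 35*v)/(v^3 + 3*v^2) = (v^2 - 2*v - 35)/(v*(v + 3))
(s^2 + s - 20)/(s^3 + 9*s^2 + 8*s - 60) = (s - 4)/(s^2 + 4*s - 12)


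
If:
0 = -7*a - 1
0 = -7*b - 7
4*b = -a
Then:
No Solution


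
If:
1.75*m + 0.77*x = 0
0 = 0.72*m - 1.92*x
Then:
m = 0.00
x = 0.00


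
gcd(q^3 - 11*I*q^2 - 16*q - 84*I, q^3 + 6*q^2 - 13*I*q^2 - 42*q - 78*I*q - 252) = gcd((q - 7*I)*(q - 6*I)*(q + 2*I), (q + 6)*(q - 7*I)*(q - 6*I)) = q^2 - 13*I*q - 42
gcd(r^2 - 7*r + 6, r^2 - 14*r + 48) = r - 6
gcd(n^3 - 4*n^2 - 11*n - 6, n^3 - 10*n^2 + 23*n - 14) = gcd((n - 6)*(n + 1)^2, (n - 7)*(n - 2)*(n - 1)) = 1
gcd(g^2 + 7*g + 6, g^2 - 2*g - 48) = g + 6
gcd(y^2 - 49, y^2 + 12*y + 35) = y + 7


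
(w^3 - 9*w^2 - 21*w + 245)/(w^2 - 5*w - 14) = (w^2 - 2*w - 35)/(w + 2)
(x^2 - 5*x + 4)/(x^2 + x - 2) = (x - 4)/(x + 2)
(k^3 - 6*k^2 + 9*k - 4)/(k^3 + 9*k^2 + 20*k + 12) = (k^3 - 6*k^2 + 9*k - 4)/(k^3 + 9*k^2 + 20*k + 12)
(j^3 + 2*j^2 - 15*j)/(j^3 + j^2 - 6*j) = (j^2 + 2*j - 15)/(j^2 + j - 6)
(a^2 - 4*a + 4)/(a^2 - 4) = (a - 2)/(a + 2)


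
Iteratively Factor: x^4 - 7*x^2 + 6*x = (x - 1)*(x^3 + x^2 - 6*x) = (x - 2)*(x - 1)*(x^2 + 3*x) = x*(x - 2)*(x - 1)*(x + 3)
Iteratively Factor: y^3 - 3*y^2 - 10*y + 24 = (y - 4)*(y^2 + y - 6) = (y - 4)*(y - 2)*(y + 3)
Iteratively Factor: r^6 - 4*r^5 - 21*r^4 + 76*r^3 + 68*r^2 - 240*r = (r + 2)*(r^5 - 6*r^4 - 9*r^3 + 94*r^2 - 120*r) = (r - 3)*(r + 2)*(r^4 - 3*r^3 - 18*r^2 + 40*r) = (r - 3)*(r - 2)*(r + 2)*(r^3 - r^2 - 20*r) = (r - 5)*(r - 3)*(r - 2)*(r + 2)*(r^2 + 4*r) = (r - 5)*(r - 3)*(r - 2)*(r + 2)*(r + 4)*(r)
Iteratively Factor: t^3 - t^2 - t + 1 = (t + 1)*(t^2 - 2*t + 1) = (t - 1)*(t + 1)*(t - 1)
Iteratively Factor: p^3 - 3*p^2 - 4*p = (p + 1)*(p^2 - 4*p) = (p - 4)*(p + 1)*(p)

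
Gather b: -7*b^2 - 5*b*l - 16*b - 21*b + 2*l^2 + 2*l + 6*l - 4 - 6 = -7*b^2 + b*(-5*l - 37) + 2*l^2 + 8*l - 10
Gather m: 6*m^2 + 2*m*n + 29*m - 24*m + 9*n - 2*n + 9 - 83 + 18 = 6*m^2 + m*(2*n + 5) + 7*n - 56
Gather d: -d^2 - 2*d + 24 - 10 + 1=-d^2 - 2*d + 15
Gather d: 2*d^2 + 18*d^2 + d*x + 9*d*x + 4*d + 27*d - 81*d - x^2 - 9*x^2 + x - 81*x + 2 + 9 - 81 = 20*d^2 + d*(10*x - 50) - 10*x^2 - 80*x - 70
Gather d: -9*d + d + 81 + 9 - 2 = 88 - 8*d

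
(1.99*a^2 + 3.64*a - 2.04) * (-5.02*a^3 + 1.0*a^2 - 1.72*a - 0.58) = -9.9898*a^5 - 16.2828*a^4 + 10.458*a^3 - 9.455*a^2 + 1.3976*a + 1.1832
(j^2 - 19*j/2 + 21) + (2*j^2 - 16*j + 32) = 3*j^2 - 51*j/2 + 53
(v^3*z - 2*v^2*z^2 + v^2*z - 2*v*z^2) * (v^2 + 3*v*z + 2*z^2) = v^5*z + v^4*z^2 + v^4*z - 4*v^3*z^3 + v^3*z^2 - 4*v^2*z^4 - 4*v^2*z^3 - 4*v*z^4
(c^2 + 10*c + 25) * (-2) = -2*c^2 - 20*c - 50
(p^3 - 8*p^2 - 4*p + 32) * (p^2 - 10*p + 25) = p^5 - 18*p^4 + 101*p^3 - 128*p^2 - 420*p + 800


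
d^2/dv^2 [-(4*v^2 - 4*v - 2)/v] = 4/v^3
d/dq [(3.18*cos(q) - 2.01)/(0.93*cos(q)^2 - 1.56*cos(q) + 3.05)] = (2.9574*cos(q)^2 - 3.7386*cos(q) - 6.5634)*sin(q)/(0.8649*cos(q)^4 - 2.9016*cos(q)^3 + 8.1066*cos(q)^2 - 9.516*cos(q) + 9.3025)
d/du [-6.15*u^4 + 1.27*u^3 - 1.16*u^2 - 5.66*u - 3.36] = -24.6*u^3 + 3.81*u^2 - 2.32*u - 5.66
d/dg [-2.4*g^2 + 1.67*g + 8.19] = 1.67 - 4.8*g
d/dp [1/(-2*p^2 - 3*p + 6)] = (4*p + 3)/(2*p^2 + 3*p - 6)^2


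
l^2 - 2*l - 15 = (l - 5)*(l + 3)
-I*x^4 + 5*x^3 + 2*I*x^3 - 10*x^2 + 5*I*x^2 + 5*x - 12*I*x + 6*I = (x - 1)*(x + 2*I)*(x + 3*I)*(-I*x + I)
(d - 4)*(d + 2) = d^2 - 2*d - 8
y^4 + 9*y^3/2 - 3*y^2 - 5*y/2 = y*(y - 1)*(y + 1/2)*(y + 5)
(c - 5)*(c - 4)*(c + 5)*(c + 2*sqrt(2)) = c^4 - 4*c^3 + 2*sqrt(2)*c^3 - 25*c^2 - 8*sqrt(2)*c^2 - 50*sqrt(2)*c + 100*c + 200*sqrt(2)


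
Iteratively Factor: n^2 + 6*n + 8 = (n + 4)*(n + 2)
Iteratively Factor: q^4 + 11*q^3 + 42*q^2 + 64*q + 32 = (q + 2)*(q^3 + 9*q^2 + 24*q + 16) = (q + 2)*(q + 4)*(q^2 + 5*q + 4) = (q + 1)*(q + 2)*(q + 4)*(q + 4)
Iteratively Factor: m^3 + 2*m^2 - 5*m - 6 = (m - 2)*(m^2 + 4*m + 3) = (m - 2)*(m + 3)*(m + 1)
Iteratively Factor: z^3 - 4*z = (z)*(z^2 - 4) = z*(z - 2)*(z + 2)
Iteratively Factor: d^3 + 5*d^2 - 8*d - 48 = (d + 4)*(d^2 + d - 12) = (d - 3)*(d + 4)*(d + 4)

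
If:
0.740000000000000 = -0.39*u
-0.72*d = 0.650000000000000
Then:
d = -0.90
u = -1.90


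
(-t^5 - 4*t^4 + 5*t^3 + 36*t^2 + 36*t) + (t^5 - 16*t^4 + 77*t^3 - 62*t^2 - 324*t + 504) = -20*t^4 + 82*t^3 - 26*t^2 - 288*t + 504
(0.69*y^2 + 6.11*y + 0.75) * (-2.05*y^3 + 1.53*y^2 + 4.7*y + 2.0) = -1.4145*y^5 - 11.4698*y^4 + 11.0538*y^3 + 31.2445*y^2 + 15.745*y + 1.5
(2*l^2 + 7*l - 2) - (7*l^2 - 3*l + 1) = -5*l^2 + 10*l - 3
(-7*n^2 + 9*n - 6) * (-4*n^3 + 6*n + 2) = 28*n^5 - 36*n^4 - 18*n^3 + 40*n^2 - 18*n - 12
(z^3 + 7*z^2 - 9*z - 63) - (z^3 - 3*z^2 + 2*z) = 10*z^2 - 11*z - 63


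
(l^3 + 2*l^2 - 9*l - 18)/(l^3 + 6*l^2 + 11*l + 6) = (l - 3)/(l + 1)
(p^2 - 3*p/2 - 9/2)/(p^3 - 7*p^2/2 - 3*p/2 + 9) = 1/(p - 2)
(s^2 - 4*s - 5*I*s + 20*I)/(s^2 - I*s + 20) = (s - 4)/(s + 4*I)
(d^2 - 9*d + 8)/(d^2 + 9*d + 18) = (d^2 - 9*d + 8)/(d^2 + 9*d + 18)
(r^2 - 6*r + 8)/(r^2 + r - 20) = (r - 2)/(r + 5)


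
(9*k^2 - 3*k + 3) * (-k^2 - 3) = -9*k^4 + 3*k^3 - 30*k^2 + 9*k - 9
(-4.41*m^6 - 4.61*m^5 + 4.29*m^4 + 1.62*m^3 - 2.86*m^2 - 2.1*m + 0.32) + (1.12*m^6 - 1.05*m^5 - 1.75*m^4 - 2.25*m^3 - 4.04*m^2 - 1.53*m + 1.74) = -3.29*m^6 - 5.66*m^5 + 2.54*m^4 - 0.63*m^3 - 6.9*m^2 - 3.63*m + 2.06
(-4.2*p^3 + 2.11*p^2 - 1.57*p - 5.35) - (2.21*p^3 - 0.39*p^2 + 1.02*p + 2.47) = -6.41*p^3 + 2.5*p^2 - 2.59*p - 7.82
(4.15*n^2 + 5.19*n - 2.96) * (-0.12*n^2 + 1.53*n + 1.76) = -0.498*n^4 + 5.7267*n^3 + 15.5999*n^2 + 4.6056*n - 5.2096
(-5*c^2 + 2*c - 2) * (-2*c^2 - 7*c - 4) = 10*c^4 + 31*c^3 + 10*c^2 + 6*c + 8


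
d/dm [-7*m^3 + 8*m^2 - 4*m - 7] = -21*m^2 + 16*m - 4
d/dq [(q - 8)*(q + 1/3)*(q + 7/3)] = 3*q^2 - 32*q/3 - 185/9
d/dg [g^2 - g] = 2*g - 1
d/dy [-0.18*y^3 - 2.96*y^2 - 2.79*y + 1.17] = -0.54*y^2 - 5.92*y - 2.79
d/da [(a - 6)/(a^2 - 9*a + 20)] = (a^2 - 9*a - (a - 6)*(2*a - 9) + 20)/(a^2 - 9*a + 20)^2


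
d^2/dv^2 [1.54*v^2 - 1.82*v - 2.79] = 3.08000000000000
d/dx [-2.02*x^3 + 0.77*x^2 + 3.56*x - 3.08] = -6.06*x^2 + 1.54*x + 3.56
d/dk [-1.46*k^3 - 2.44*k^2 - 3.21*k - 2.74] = -4.38*k^2 - 4.88*k - 3.21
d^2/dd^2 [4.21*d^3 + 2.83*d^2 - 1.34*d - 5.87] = 25.26*d + 5.66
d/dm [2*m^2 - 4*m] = 4*m - 4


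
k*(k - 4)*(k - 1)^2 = k^4 - 6*k^3 + 9*k^2 - 4*k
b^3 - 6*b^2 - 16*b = b*(b - 8)*(b + 2)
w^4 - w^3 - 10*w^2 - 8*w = w*(w - 4)*(w + 1)*(w + 2)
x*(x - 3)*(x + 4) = x^3 + x^2 - 12*x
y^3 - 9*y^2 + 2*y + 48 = (y - 8)*(y - 3)*(y + 2)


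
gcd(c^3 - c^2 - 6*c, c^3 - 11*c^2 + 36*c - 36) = c - 3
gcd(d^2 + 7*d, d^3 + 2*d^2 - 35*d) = d^2 + 7*d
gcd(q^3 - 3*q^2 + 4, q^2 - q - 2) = q^2 - q - 2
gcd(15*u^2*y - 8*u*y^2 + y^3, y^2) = y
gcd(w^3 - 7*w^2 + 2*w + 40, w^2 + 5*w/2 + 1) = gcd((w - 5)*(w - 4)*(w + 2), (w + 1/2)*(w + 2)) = w + 2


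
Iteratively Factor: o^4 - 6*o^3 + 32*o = (o - 4)*(o^3 - 2*o^2 - 8*o) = (o - 4)^2*(o^2 + 2*o) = (o - 4)^2*(o + 2)*(o)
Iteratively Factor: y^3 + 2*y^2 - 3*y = (y - 1)*(y^2 + 3*y) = y*(y - 1)*(y + 3)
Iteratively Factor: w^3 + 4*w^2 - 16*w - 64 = (w + 4)*(w^2 - 16) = (w + 4)^2*(w - 4)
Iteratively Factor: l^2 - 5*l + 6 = (l - 2)*(l - 3)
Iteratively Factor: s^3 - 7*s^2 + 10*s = (s - 5)*(s^2 - 2*s) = s*(s - 5)*(s - 2)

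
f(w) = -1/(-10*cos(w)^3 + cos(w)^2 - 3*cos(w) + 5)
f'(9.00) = 0.05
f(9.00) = -0.06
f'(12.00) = -1.52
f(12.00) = 0.35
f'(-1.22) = -0.41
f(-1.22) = -0.27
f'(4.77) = -0.13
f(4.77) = -0.21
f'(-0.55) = -1.32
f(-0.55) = 0.33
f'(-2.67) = -0.05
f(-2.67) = -0.06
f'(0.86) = 22.95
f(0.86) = -1.45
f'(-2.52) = -0.08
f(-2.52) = -0.07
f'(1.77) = 0.14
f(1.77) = -0.18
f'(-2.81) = -0.03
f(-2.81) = -0.06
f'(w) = -(-30*sin(w)*cos(w)^2 + 2*sin(w)*cos(w) - 3*sin(w))/(-10*cos(w)^3 + cos(w)^2 - 3*cos(w) + 5)^2 = (30*cos(w)^2 - 2*cos(w) + 3)*sin(w)/(10*cos(w)^3 - cos(w)^2 + 3*cos(w) - 5)^2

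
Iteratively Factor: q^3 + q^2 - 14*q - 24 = (q - 4)*(q^2 + 5*q + 6) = (q - 4)*(q + 3)*(q + 2)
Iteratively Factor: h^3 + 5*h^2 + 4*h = (h + 1)*(h^2 + 4*h) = (h + 1)*(h + 4)*(h)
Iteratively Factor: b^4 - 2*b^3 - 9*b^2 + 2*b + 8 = (b + 1)*(b^3 - 3*b^2 - 6*b + 8) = (b - 1)*(b + 1)*(b^2 - 2*b - 8) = (b - 1)*(b + 1)*(b + 2)*(b - 4)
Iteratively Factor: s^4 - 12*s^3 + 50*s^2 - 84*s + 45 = (s - 5)*(s^3 - 7*s^2 + 15*s - 9) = (s - 5)*(s - 3)*(s^2 - 4*s + 3) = (s - 5)*(s - 3)^2*(s - 1)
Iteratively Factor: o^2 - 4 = (o + 2)*(o - 2)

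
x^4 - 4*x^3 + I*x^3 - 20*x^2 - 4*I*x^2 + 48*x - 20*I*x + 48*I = (x - 6)*(x - 2)*(x + 4)*(x + I)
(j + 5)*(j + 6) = j^2 + 11*j + 30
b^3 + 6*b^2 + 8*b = b*(b + 2)*(b + 4)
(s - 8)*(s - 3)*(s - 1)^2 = s^4 - 13*s^3 + 47*s^2 - 59*s + 24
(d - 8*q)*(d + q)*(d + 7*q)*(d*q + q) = d^4*q + d^3*q - 57*d^2*q^3 - 56*d*q^4 - 57*d*q^3 - 56*q^4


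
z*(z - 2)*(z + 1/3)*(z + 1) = z^4 - 2*z^3/3 - 7*z^2/3 - 2*z/3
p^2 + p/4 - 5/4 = (p - 1)*(p + 5/4)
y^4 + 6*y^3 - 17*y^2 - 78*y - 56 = (y - 4)*(y + 1)*(y + 2)*(y + 7)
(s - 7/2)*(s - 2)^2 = s^3 - 15*s^2/2 + 18*s - 14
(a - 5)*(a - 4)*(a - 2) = a^3 - 11*a^2 + 38*a - 40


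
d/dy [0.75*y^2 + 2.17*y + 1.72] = 1.5*y + 2.17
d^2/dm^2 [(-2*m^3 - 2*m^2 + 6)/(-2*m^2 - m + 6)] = 4*(11*m^3 - 18*m^2 + 90*m - 3)/(8*m^6 + 12*m^5 - 66*m^4 - 71*m^3 + 198*m^2 + 108*m - 216)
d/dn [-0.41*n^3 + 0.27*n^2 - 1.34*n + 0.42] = -1.23*n^2 + 0.54*n - 1.34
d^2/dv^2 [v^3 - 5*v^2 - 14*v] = 6*v - 10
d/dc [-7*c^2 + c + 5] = 1 - 14*c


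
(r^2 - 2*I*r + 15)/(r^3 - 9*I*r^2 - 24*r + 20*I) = (r + 3*I)/(r^2 - 4*I*r - 4)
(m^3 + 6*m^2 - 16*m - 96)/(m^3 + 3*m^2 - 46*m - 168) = (m - 4)/(m - 7)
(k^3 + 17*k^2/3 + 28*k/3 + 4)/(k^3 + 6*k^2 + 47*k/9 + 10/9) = 3*(k^2 + 5*k + 6)/(3*k^2 + 16*k + 5)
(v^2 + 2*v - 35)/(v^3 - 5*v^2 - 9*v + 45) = (v + 7)/(v^2 - 9)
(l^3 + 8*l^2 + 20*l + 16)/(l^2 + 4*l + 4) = l + 4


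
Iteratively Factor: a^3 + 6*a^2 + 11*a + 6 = (a + 2)*(a^2 + 4*a + 3) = (a + 2)*(a + 3)*(a + 1)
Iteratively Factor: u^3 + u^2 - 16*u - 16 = (u + 1)*(u^2 - 16) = (u - 4)*(u + 1)*(u + 4)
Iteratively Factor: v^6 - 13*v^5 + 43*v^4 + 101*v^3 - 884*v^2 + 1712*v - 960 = (v + 4)*(v^5 - 17*v^4 + 111*v^3 - 343*v^2 + 488*v - 240) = (v - 1)*(v + 4)*(v^4 - 16*v^3 + 95*v^2 - 248*v + 240) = (v - 5)*(v - 1)*(v + 4)*(v^3 - 11*v^2 + 40*v - 48) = (v - 5)*(v - 3)*(v - 1)*(v + 4)*(v^2 - 8*v + 16) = (v - 5)*(v - 4)*(v - 3)*(v - 1)*(v + 4)*(v - 4)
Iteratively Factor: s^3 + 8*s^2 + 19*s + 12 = (s + 3)*(s^2 + 5*s + 4) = (s + 3)*(s + 4)*(s + 1)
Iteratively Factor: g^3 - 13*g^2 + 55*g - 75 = (g - 3)*(g^2 - 10*g + 25) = (g - 5)*(g - 3)*(g - 5)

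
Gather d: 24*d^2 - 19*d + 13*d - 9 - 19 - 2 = 24*d^2 - 6*d - 30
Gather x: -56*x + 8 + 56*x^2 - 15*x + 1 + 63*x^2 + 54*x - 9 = 119*x^2 - 17*x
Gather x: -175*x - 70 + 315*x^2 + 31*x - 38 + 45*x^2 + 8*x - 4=360*x^2 - 136*x - 112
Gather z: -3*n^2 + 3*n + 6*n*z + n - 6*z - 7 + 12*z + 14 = -3*n^2 + 4*n + z*(6*n + 6) + 7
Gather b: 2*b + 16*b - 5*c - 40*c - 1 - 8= 18*b - 45*c - 9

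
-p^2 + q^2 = (-p + q)*(p + q)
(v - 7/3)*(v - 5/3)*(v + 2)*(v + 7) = v^4 + 5*v^3 - 163*v^2/9 - 21*v + 490/9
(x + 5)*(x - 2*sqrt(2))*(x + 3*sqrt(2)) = x^3 + sqrt(2)*x^2 + 5*x^2 - 12*x + 5*sqrt(2)*x - 60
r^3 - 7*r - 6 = (r - 3)*(r + 1)*(r + 2)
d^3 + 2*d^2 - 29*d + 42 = (d - 3)*(d - 2)*(d + 7)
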